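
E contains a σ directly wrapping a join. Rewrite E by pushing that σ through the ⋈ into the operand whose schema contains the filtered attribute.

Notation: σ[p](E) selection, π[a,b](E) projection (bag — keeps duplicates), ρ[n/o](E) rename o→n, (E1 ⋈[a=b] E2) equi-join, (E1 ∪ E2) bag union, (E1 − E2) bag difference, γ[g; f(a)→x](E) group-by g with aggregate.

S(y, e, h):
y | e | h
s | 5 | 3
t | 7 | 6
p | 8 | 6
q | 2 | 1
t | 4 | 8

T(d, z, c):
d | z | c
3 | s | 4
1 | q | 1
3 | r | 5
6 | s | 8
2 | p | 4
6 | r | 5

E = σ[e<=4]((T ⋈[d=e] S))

σ filters on e, owned by the right side.
E' = (T ⋈[d=e] σ[e<=4](S))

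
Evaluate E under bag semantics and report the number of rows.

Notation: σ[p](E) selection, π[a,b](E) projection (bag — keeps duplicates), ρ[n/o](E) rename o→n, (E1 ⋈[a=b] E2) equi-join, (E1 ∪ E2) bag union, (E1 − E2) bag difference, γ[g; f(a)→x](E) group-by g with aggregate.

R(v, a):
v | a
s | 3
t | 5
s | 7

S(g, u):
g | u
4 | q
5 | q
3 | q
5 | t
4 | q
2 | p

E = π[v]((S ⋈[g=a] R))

Subexpression sizes:
  S → 6
  R → 3
  (S ⋈[g=a] R) → 3
  π[v]((S ⋈[g=a] R)) → 3

|E| = 3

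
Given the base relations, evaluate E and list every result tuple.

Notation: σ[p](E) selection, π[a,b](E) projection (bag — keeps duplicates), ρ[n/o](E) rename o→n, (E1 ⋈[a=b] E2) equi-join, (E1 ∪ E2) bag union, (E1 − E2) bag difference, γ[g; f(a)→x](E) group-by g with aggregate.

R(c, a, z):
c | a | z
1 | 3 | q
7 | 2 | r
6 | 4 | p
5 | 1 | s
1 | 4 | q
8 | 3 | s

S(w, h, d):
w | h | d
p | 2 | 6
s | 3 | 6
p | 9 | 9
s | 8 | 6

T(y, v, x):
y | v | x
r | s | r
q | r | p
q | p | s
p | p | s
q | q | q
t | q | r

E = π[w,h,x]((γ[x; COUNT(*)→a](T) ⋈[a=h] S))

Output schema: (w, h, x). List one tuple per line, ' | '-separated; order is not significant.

Per-node cardinality:
  T → 6
  γ[x; COUNT(*)→a](T) → 4
  S → 4
  (γ[x; COUNT(*)→a](T) ⋈[a=h] S) → 2
  π[w,h,x]((γ[x; COUNT(*)→a](T) ⋈[a=h] S)) → 2

== RESULT ==
w | h | x
p | 2 | r
p | 2 | s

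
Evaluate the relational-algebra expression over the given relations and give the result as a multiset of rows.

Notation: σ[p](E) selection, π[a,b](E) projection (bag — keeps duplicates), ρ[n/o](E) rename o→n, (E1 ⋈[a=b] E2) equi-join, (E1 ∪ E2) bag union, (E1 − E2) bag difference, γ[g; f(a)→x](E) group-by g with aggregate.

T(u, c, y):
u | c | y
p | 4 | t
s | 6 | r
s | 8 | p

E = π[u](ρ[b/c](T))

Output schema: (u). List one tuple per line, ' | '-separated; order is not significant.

Per-node cardinality:
  T → 3
  ρ[b/c](T) → 3
  π[u](ρ[b/c](T)) → 3

== RESULT ==
u
p
s
s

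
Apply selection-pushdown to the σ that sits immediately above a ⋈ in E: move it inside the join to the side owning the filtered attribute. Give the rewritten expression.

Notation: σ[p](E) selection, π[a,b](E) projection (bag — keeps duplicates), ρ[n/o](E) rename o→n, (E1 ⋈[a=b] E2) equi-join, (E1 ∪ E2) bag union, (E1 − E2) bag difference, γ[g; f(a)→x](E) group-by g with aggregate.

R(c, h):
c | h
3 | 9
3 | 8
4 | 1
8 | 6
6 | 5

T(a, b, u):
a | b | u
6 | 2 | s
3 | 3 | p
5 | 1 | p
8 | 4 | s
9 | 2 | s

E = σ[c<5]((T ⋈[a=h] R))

σ filters on c, owned by the right side.
E' = (T ⋈[a=h] σ[c<5](R))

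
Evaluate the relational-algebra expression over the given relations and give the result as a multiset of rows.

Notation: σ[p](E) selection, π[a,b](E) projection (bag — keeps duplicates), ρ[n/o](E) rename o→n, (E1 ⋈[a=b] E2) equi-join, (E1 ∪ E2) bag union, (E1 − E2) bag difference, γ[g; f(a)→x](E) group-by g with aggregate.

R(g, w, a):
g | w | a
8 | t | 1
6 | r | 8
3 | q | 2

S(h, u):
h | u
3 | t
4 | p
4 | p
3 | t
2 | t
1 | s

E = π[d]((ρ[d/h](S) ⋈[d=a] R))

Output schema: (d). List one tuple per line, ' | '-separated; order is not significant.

Subexpression sizes:
  S → 6
  ρ[d/h](S) → 6
  R → 3
  (ρ[d/h](S) ⋈[d=a] R) → 2
  π[d]((ρ[d/h](S) ⋈[d=a] R)) → 2

== RESULT ==
d
1
2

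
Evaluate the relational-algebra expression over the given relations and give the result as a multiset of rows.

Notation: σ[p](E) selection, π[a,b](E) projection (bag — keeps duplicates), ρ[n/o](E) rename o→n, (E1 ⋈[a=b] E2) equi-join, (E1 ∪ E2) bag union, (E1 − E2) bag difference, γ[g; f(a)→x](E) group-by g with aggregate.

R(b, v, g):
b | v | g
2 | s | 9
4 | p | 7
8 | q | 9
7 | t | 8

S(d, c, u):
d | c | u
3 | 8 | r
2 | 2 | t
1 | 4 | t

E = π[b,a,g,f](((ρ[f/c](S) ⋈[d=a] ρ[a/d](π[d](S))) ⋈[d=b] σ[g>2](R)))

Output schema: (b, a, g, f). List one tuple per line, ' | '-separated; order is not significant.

Stepwise |·|:
  S → 3
  ρ[f/c](S) → 3
  S → 3
  π[d](S) → 3
  ρ[a/d](π[d](S)) → 3
  (ρ[f/c](S) ⋈[d=a] ρ[a/d](π[d](S))) → 3
  R → 4
  σ[g>2](R) → 4
  ((ρ[f/c](S) ⋈[d=a] ρ[a/d](π[d](S))) ⋈[d=b] σ[g>2](R)) → 1
  π[b,a,g,f](((ρ[f/c](S) ⋈[d=a] ρ[a/d](π[d](S))) ⋈[d=b] σ[g>2](R))) → 1

== RESULT ==
b | a | g | f
2 | 2 | 9 | 2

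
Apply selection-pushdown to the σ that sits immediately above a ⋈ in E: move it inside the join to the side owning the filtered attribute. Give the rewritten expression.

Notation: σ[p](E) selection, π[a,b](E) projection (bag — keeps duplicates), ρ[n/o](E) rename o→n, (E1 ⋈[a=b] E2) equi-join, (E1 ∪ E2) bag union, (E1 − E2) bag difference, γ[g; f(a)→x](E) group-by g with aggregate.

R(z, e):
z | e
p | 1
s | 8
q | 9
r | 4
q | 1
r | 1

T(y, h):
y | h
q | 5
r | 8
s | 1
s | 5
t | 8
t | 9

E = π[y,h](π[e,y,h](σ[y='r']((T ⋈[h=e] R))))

σ filters on y, owned by the left side.
E' = π[y,h](π[e,y,h]((σ[y='r'](T) ⋈[h=e] R)))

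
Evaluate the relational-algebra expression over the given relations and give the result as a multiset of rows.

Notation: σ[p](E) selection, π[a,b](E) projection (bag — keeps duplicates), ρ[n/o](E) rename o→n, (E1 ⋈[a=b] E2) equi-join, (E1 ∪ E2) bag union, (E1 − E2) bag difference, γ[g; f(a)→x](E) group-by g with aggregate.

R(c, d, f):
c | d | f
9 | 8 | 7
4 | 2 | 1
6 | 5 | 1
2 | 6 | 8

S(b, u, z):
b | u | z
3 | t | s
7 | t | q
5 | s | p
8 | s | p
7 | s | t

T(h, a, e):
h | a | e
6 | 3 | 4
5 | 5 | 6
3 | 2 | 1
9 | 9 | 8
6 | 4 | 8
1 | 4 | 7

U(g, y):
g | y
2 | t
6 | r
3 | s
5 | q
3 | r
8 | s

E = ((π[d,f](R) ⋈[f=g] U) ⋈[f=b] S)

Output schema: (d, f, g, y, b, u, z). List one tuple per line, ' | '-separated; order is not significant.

Stepwise |·|:
  R → 4
  π[d,f](R) → 4
  U → 6
  (π[d,f](R) ⋈[f=g] U) → 1
  S → 5
  ((π[d,f](R) ⋈[f=g] U) ⋈[f=b] S) → 1

== RESULT ==
d | f | g | y | b | u | z
6 | 8 | 8 | s | 8 | s | p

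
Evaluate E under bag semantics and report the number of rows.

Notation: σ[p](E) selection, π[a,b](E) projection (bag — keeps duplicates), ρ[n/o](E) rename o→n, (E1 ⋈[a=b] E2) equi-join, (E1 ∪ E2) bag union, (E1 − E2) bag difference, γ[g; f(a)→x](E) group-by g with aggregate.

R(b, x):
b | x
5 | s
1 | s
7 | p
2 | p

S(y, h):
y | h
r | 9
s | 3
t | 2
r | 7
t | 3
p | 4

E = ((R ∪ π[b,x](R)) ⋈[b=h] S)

Row counts bottom-up:
  R → 4
  R → 4
  π[b,x](R) → 4
  (R ∪ π[b,x](R)) → 8
  S → 6
  ((R ∪ π[b,x](R)) ⋈[b=h] S) → 4

|E| = 4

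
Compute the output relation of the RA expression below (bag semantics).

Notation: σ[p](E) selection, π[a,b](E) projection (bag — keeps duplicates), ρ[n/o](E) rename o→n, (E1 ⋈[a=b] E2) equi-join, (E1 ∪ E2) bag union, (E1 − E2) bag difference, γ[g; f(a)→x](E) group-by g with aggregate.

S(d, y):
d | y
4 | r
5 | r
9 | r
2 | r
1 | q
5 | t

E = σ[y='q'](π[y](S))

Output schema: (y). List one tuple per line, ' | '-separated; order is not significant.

Row counts bottom-up:
  S → 6
  π[y](S) → 6
  σ[y='q'](π[y](S)) → 1

== RESULT ==
y
q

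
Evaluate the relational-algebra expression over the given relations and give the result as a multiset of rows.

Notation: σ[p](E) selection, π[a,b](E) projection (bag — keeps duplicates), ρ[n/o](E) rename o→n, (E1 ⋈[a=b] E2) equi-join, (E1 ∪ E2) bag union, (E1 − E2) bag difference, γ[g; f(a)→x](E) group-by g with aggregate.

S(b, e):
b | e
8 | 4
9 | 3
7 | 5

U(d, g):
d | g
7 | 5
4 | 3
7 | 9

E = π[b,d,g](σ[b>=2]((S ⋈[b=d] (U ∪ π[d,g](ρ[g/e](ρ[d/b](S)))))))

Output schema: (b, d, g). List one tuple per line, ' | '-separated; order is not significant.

Per-node cardinality:
  S → 3
  U → 3
  S → 3
  ρ[d/b](S) → 3
  ρ[g/e](ρ[d/b](S)) → 3
  π[d,g](ρ[g/e](ρ[d/b](S))) → 3
  (U ∪ π[d,g](ρ[g/e](ρ[d/b](S)))) → 6
  (S ⋈[b=d] (U ∪ π[d,g](ρ[g/e](ρ[d/b](S))))) → 5
  σ[b>=2]((S ⋈[b=d] (U ∪ π[d,g](ρ[g/e](ρ[d/b](S)))))) → 5
  π[b,d,g](σ[b>=2]((S ⋈[b=d] (U ∪ π[d,g](ρ[g/e](ρ[d/b](S))))))) → 5

== RESULT ==
b | d | g
7 | 7 | 5
7 | 7 | 5
7 | 7 | 9
8 | 8 | 4
9 | 9 | 3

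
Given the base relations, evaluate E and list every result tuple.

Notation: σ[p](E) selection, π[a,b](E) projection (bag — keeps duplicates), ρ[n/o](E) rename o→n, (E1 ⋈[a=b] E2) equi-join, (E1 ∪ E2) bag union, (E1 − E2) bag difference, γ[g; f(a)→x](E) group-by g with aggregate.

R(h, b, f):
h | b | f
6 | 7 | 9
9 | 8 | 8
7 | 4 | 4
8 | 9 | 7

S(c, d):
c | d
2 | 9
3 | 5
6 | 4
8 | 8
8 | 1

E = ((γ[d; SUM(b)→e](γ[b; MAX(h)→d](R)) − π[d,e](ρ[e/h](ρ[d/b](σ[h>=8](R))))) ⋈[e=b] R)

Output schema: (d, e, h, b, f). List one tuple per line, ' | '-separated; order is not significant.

Stepwise |·|:
  R → 4
  γ[b; MAX(h)→d](R) → 4
  γ[d; SUM(b)→e](γ[b; MAX(h)→d](R)) → 4
  R → 4
  σ[h>=8](R) → 2
  ρ[d/b](σ[h>=8](R)) → 2
  ρ[e/h](ρ[d/b](σ[h>=8](R))) → 2
  π[d,e](ρ[e/h](ρ[d/b](σ[h>=8](R)))) → 2
  (γ[d; SUM(b)→e](γ[b; MAX(h)→d](R)) − π[d,e](ρ[e/h](ρ[d/b](σ[h>=8](R))))) → 2
  R → 4
  ((γ[d; SUM(b)→e](γ[b; MAX(h)→d](R)) − π[d,e](ρ[e/h](ρ[d/b](σ[h>=8](R))))) ⋈[e=b] R) → 2

== RESULT ==
d | e | h | b | f
6 | 7 | 6 | 7 | 9
7 | 4 | 7 | 4 | 4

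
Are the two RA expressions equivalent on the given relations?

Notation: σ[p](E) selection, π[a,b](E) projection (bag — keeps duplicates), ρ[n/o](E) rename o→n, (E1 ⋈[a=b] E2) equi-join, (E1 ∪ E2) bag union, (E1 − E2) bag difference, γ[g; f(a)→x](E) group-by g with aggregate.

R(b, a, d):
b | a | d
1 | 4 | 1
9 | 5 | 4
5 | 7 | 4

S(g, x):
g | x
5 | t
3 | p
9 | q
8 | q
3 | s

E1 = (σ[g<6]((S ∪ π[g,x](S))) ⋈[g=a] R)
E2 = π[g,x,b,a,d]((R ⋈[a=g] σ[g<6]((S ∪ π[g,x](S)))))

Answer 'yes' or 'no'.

E1 subexpression sizes:
  S → 5
  S → 5
  π[g,x](S) → 5
  (S ∪ π[g,x](S)) → 10
  σ[g<6]((S ∪ π[g,x](S))) → 6
  R → 3
  (σ[g<6]((S ∪ π[g,x](S))) ⋈[g=a] R) → 2
E2 subexpression sizes:
  R → 3
  S → 5
  S → 5
  π[g,x](S) → 5
  (S ∪ π[g,x](S)) → 10
  σ[g<6]((S ∪ π[g,x](S))) → 6
  (R ⋈[a=g] σ[g<6]((S ∪ π[g,x](S)))) → 2
  π[g,x,b,a,d]((R ⋈[a=g] σ[g<6]((S ∪ π[g,x](S))))) → 2

E1 and E2 produce the same multiset:
g | x | b | a | d
5 | t | 9 | 5 | 4
5 | t | 9 | 5 | 4

yes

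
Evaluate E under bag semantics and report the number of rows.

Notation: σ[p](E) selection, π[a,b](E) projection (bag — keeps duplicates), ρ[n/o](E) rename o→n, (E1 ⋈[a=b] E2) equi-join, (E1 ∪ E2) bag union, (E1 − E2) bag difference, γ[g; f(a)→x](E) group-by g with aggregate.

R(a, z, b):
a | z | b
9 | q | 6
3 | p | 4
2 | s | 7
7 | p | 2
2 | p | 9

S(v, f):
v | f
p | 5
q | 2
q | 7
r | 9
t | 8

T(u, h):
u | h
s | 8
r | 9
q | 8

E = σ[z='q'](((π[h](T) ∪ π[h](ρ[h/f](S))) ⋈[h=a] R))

Stepwise |·|:
  T → 3
  π[h](T) → 3
  S → 5
  ρ[h/f](S) → 5
  π[h](ρ[h/f](S)) → 5
  (π[h](T) ∪ π[h](ρ[h/f](S))) → 8
  R → 5
  ((π[h](T) ∪ π[h](ρ[h/f](S))) ⋈[h=a] R) → 5
  σ[z='q'](((π[h](T) ∪ π[h](ρ[h/f](S))) ⋈[h=a] R)) → 2

|E| = 2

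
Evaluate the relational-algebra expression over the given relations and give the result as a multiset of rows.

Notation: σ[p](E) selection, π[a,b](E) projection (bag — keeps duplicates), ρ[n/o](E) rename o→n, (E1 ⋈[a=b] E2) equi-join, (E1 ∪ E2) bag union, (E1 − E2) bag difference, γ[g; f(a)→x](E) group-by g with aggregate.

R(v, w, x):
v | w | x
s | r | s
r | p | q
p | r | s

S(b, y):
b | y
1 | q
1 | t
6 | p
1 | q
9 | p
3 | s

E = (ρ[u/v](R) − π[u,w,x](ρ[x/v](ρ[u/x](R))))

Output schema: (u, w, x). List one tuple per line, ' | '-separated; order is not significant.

Subexpression sizes:
  R → 3
  ρ[u/v](R) → 3
  R → 3
  ρ[u/x](R) → 3
  ρ[x/v](ρ[u/x](R)) → 3
  π[u,w,x](ρ[x/v](ρ[u/x](R))) → 3
  (ρ[u/v](R) − π[u,w,x](ρ[x/v](ρ[u/x](R)))) → 2

== RESULT ==
u | w | x
p | r | s
r | p | q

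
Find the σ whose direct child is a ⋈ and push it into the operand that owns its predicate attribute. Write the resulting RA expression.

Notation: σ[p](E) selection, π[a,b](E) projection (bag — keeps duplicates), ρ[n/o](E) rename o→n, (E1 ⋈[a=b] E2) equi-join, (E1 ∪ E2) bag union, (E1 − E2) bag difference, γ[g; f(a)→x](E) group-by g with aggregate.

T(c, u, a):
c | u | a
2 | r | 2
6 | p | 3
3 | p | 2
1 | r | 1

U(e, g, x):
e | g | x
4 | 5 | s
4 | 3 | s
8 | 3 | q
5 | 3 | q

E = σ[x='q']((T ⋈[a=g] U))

σ filters on x, owned by the right side.
E' = (T ⋈[a=g] σ[x='q'](U))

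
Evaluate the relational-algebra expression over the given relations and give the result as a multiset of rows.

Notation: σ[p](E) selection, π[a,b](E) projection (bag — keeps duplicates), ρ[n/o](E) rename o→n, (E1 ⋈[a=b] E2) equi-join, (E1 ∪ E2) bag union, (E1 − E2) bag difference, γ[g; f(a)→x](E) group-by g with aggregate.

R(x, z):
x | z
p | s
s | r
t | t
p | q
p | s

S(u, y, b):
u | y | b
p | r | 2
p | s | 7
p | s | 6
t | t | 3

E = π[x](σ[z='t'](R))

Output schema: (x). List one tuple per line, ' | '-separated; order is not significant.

Per-node cardinality:
  R → 5
  σ[z='t'](R) → 1
  π[x](σ[z='t'](R)) → 1

== RESULT ==
x
t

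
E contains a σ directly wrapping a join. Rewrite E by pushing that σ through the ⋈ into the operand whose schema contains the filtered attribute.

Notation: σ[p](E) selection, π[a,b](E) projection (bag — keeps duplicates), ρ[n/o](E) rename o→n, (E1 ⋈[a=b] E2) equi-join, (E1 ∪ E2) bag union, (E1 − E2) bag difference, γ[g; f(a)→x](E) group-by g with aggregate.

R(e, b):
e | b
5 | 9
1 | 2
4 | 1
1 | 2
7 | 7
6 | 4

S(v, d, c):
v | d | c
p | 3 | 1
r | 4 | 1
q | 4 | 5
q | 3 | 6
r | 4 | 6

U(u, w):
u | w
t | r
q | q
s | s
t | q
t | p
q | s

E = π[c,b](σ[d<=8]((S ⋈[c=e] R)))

σ filters on d, owned by the left side.
E' = π[c,b]((σ[d<=8](S) ⋈[c=e] R))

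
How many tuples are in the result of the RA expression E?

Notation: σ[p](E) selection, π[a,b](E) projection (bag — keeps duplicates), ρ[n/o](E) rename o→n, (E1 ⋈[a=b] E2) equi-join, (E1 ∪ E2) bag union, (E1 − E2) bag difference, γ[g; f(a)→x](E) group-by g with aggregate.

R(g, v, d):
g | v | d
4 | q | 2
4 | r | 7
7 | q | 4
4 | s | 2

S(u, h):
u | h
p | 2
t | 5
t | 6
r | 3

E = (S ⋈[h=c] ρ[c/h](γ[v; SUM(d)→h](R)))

Row counts bottom-up:
  S → 4
  R → 4
  γ[v; SUM(d)→h](R) → 3
  ρ[c/h](γ[v; SUM(d)→h](R)) → 3
  (S ⋈[h=c] ρ[c/h](γ[v; SUM(d)→h](R))) → 2

|E| = 2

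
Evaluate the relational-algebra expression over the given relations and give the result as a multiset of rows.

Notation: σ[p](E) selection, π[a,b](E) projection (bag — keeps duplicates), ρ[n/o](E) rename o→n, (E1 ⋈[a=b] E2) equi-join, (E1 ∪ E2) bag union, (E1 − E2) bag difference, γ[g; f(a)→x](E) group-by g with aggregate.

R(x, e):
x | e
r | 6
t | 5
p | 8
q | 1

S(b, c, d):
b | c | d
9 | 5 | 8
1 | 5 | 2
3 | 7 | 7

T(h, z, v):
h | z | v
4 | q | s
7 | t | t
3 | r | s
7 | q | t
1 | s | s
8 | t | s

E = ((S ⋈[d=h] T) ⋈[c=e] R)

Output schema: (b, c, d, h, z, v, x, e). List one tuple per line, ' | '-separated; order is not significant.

Stepwise |·|:
  S → 3
  T → 6
  (S ⋈[d=h] T) → 3
  R → 4
  ((S ⋈[d=h] T) ⋈[c=e] R) → 1

== RESULT ==
b | c | d | h | z | v | x | e
9 | 5 | 8 | 8 | t | s | t | 5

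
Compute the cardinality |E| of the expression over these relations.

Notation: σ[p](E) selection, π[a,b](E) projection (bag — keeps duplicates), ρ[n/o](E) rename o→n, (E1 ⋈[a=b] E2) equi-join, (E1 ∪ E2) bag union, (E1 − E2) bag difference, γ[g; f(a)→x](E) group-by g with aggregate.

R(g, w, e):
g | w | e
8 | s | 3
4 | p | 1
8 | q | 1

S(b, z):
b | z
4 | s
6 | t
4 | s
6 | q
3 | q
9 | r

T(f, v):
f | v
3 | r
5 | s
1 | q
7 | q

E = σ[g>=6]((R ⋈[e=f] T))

Stepwise |·|:
  R → 3
  T → 4
  (R ⋈[e=f] T) → 3
  σ[g>=6]((R ⋈[e=f] T)) → 2

|E| = 2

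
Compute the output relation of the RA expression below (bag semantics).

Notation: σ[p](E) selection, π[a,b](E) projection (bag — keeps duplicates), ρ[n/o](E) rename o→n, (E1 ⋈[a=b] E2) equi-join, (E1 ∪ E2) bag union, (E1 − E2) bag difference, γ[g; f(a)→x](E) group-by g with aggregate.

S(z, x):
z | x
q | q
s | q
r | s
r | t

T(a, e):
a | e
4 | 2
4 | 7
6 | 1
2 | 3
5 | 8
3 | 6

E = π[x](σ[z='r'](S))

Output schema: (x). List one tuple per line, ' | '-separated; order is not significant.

Subexpression sizes:
  S → 4
  σ[z='r'](S) → 2
  π[x](σ[z='r'](S)) → 2

== RESULT ==
x
s
t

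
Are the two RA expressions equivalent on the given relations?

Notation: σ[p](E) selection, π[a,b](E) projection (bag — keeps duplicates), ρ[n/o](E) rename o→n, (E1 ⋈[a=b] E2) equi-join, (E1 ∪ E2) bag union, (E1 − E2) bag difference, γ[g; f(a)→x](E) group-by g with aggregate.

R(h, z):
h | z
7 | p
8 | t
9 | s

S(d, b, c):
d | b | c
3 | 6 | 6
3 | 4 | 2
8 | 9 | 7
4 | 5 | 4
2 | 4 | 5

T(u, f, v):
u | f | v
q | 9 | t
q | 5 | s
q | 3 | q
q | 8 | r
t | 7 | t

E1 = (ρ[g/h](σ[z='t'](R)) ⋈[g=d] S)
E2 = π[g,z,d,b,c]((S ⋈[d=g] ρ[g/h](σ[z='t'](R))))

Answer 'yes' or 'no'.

E1 per-node cardinality:
  R → 3
  σ[z='t'](R) → 1
  ρ[g/h](σ[z='t'](R)) → 1
  S → 5
  (ρ[g/h](σ[z='t'](R)) ⋈[g=d] S) → 1
E2 per-node cardinality:
  S → 5
  R → 3
  σ[z='t'](R) → 1
  ρ[g/h](σ[z='t'](R)) → 1
  (S ⋈[d=g] ρ[g/h](σ[z='t'](R))) → 1
  π[g,z,d,b,c]((S ⋈[d=g] ρ[g/h](σ[z='t'](R)))) → 1

E1 and E2 produce the same multiset:
g | z | d | b | c
8 | t | 8 | 9 | 7

yes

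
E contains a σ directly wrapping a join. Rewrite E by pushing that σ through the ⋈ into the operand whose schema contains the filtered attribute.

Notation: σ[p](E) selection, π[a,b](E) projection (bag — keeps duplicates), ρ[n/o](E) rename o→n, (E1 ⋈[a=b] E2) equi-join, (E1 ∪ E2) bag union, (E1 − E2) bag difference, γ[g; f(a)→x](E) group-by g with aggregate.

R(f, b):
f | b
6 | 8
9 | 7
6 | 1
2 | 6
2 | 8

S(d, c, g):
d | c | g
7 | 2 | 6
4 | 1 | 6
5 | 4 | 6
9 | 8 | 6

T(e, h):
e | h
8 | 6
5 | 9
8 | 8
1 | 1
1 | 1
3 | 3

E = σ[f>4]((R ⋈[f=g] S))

σ filters on f, owned by the left side.
E' = (σ[f>4](R) ⋈[f=g] S)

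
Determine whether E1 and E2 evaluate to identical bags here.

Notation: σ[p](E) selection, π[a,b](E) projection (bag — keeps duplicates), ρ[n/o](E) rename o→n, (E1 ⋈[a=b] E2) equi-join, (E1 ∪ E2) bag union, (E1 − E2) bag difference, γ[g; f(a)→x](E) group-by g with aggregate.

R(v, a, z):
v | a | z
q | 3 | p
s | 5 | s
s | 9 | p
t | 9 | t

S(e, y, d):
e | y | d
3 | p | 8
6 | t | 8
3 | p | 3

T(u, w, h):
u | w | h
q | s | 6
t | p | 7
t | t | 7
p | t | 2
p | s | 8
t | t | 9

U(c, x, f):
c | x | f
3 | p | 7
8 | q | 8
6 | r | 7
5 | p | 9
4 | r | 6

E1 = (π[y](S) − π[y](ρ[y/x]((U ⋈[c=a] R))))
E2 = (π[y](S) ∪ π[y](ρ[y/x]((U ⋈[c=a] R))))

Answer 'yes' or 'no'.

E1 stepwise |·|:
  S → 3
  π[y](S) → 3
  U → 5
  R → 4
  (U ⋈[c=a] R) → 2
  ρ[y/x]((U ⋈[c=a] R)) → 2
  π[y](ρ[y/x]((U ⋈[c=a] R))) → 2
  (π[y](S) − π[y](ρ[y/x]((U ⋈[c=a] R)))) → 1
E2 stepwise |·|:
  S → 3
  π[y](S) → 3
  U → 5
  R → 4
  (U ⋈[c=a] R) → 2
  ρ[y/x]((U ⋈[c=a] R)) → 2
  π[y](ρ[y/x]((U ⋈[c=a] R))) → 2
  (π[y](S) ∪ π[y](ρ[y/x]((U ⋈[c=a] R)))) → 5

E1 result:
y
t
E2 result:
y
p
p
p
p
t
Witness: ('p',) appears 0× in E1 but 4× in E2.

no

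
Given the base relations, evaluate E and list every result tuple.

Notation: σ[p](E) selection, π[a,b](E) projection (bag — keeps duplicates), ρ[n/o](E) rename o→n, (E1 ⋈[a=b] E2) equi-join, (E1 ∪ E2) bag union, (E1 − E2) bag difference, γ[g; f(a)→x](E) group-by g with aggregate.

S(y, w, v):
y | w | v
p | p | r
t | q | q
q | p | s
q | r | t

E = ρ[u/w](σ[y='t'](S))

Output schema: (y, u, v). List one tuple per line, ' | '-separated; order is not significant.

Stepwise |·|:
  S → 4
  σ[y='t'](S) → 1
  ρ[u/w](σ[y='t'](S)) → 1

== RESULT ==
y | u | v
t | q | q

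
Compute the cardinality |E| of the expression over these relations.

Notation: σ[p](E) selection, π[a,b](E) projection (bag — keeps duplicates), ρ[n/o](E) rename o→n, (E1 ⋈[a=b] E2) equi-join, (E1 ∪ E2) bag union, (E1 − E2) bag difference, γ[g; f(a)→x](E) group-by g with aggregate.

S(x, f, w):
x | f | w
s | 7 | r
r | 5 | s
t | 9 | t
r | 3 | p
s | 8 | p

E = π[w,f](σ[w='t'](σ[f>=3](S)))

Stepwise |·|:
  S → 5
  σ[f>=3](S) → 5
  σ[w='t'](σ[f>=3](S)) → 1
  π[w,f](σ[w='t'](σ[f>=3](S))) → 1

|E| = 1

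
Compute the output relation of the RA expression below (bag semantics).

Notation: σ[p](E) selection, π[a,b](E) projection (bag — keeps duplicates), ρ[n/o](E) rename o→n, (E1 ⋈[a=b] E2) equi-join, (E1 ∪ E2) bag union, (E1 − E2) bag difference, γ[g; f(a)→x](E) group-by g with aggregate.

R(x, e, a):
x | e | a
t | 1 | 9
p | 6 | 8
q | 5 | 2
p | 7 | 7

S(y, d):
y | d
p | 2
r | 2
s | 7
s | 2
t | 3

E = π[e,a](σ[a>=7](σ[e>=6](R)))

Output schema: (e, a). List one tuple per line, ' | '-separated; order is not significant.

Stepwise |·|:
  R → 4
  σ[e>=6](R) → 2
  σ[a>=7](σ[e>=6](R)) → 2
  π[e,a](σ[a>=7](σ[e>=6](R))) → 2

== RESULT ==
e | a
6 | 8
7 | 7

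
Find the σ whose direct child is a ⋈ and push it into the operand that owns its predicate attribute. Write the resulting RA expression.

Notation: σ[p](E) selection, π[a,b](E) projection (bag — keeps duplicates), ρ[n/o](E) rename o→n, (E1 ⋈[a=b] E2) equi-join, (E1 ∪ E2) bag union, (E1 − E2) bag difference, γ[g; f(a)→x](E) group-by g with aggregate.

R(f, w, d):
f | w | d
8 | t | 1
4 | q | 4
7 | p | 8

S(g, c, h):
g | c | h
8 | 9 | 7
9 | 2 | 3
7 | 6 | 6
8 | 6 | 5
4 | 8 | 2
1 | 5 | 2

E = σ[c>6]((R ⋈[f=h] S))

σ filters on c, owned by the right side.
E' = (R ⋈[f=h] σ[c>6](S))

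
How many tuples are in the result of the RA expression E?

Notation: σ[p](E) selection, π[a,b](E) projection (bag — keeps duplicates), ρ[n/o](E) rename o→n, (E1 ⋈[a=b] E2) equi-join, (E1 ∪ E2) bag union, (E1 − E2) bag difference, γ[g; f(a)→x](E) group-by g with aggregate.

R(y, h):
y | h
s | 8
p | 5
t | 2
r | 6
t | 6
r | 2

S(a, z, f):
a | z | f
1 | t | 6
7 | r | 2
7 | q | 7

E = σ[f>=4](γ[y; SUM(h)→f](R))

Per-node cardinality:
  R → 6
  γ[y; SUM(h)→f](R) → 4
  σ[f>=4](γ[y; SUM(h)→f](R)) → 4

|E| = 4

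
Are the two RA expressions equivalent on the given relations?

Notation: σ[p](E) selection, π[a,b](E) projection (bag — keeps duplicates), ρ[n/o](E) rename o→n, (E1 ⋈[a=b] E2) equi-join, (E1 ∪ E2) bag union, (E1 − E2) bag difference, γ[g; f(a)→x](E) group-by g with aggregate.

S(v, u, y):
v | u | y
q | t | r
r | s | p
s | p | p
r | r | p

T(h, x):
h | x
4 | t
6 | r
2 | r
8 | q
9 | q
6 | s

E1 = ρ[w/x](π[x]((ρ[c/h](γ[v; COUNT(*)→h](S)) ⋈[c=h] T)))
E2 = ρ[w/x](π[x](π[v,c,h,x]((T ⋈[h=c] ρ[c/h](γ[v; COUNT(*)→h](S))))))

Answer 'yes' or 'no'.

E1 per-node cardinality:
  S → 4
  γ[v; COUNT(*)→h](S) → 3
  ρ[c/h](γ[v; COUNT(*)→h](S)) → 3
  T → 6
  (ρ[c/h](γ[v; COUNT(*)→h](S)) ⋈[c=h] T) → 1
  π[x]((ρ[c/h](γ[v; COUNT(*)→h](S)) ⋈[c=h] T)) → 1
  ρ[w/x](π[x]((ρ[c/h](γ[v; COUNT(*)→h](S)) ⋈[c=h] T))) → 1
E2 per-node cardinality:
  T → 6
  S → 4
  γ[v; COUNT(*)→h](S) → 3
  ρ[c/h](γ[v; COUNT(*)→h](S)) → 3
  (T ⋈[h=c] ρ[c/h](γ[v; COUNT(*)→h](S))) → 1
  π[v,c,h,x]((T ⋈[h=c] ρ[c/h](γ[v; COUNT(*)→h](S)))) → 1
  π[x](π[v,c,h,x]((T ⋈[h=c] ρ[c/h](γ[v; COUNT(*)→h](S))))) → 1
  ρ[w/x](π[x](π[v,c,h,x]((T ⋈[h=c] ρ[c/h](γ[v; COUNT(*)→h](S)))))) → 1

E1 and E2 produce the same multiset:
w
r

yes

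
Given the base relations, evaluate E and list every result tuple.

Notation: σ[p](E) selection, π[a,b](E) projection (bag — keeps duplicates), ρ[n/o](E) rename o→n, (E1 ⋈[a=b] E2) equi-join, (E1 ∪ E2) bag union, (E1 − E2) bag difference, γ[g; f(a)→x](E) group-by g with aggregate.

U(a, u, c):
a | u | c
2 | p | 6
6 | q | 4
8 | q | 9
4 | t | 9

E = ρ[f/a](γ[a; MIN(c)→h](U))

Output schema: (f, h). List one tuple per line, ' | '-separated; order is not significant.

Stepwise |·|:
  U → 4
  γ[a; MIN(c)→h](U) → 4
  ρ[f/a](γ[a; MIN(c)→h](U)) → 4

== RESULT ==
f | h
2 | 6
4 | 9
6 | 4
8 | 9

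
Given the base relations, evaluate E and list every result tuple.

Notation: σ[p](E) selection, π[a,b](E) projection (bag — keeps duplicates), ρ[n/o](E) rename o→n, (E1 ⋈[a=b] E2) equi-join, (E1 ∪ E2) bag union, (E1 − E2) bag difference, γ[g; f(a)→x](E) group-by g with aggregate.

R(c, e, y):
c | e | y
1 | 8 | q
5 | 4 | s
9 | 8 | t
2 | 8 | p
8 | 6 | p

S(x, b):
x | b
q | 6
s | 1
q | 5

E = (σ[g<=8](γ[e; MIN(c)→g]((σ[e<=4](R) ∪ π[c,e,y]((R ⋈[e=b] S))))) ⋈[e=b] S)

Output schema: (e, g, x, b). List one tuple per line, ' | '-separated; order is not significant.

Row counts bottom-up:
  R → 5
  σ[e<=4](R) → 1
  R → 5
  S → 3
  (R ⋈[e=b] S) → 1
  π[c,e,y]((R ⋈[e=b] S)) → 1
  (σ[e<=4](R) ∪ π[c,e,y]((R ⋈[e=b] S))) → 2
  γ[e; MIN(c)→g]((σ[e<=4](R) ∪ π[c,e,y]((R ⋈[e=b] S)))) → 2
  σ[g<=8](γ[e; MIN(c)→g]((σ[e<=4](R) ∪ π[c,e,y]((R ⋈[e=b] S))))) → 2
  S → 3
  (σ[g<=8](γ[e; MIN(c)→g]((σ[e<=4](R) ∪ π[c,e,y]((R ⋈[e=b] S))))) ⋈[e=b] S) → 1

== RESULT ==
e | g | x | b
6 | 8 | q | 6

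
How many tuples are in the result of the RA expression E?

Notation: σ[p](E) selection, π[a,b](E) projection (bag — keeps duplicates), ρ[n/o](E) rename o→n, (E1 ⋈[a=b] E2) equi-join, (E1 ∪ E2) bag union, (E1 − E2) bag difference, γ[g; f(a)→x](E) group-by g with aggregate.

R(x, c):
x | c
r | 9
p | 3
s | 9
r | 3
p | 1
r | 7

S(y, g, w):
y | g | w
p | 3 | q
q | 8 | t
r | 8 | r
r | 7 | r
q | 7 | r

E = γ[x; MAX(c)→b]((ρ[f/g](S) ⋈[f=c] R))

Subexpression sizes:
  S → 5
  ρ[f/g](S) → 5
  R → 6
  (ρ[f/g](S) ⋈[f=c] R) → 4
  γ[x; MAX(c)→b]((ρ[f/g](S) ⋈[f=c] R)) → 2

|E| = 2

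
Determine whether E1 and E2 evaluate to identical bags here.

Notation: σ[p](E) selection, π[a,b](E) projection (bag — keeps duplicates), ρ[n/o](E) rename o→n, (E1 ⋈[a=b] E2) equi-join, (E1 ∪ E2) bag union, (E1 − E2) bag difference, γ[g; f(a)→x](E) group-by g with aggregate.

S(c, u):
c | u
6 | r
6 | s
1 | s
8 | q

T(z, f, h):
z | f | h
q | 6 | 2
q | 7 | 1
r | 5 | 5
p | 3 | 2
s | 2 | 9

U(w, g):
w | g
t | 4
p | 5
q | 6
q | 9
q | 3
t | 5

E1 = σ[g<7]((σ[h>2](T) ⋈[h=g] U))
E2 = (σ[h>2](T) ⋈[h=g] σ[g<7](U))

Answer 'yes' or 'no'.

E1 subexpression sizes:
  T → 5
  σ[h>2](T) → 2
  U → 6
  (σ[h>2](T) ⋈[h=g] U) → 3
  σ[g<7]((σ[h>2](T) ⋈[h=g] U)) → 2
E2 subexpression sizes:
  T → 5
  σ[h>2](T) → 2
  U → 6
  σ[g<7](U) → 5
  (σ[h>2](T) ⋈[h=g] σ[g<7](U)) → 2

E1 and E2 produce the same multiset:
z | f | h | w | g
r | 5 | 5 | p | 5
r | 5 | 5 | t | 5

yes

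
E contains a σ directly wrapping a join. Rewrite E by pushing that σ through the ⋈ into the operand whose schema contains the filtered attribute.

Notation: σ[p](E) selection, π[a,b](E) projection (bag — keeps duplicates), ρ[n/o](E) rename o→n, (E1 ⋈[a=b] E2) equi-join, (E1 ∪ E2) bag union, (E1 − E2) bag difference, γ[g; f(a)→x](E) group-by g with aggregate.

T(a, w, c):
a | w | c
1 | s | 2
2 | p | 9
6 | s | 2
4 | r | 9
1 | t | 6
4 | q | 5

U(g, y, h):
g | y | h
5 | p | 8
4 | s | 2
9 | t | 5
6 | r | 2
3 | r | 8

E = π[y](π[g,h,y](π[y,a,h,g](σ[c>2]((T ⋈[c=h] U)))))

σ filters on c, owned by the left side.
E' = π[y](π[g,h,y](π[y,a,h,g]((σ[c>2](T) ⋈[c=h] U))))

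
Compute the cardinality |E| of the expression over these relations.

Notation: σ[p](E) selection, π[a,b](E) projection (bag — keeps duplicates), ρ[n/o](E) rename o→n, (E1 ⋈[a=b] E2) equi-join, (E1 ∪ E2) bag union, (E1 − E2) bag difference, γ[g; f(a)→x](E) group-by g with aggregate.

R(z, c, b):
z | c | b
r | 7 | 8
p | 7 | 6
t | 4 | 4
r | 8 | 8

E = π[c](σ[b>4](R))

Stepwise |·|:
  R → 4
  σ[b>4](R) → 3
  π[c](σ[b>4](R)) → 3

|E| = 3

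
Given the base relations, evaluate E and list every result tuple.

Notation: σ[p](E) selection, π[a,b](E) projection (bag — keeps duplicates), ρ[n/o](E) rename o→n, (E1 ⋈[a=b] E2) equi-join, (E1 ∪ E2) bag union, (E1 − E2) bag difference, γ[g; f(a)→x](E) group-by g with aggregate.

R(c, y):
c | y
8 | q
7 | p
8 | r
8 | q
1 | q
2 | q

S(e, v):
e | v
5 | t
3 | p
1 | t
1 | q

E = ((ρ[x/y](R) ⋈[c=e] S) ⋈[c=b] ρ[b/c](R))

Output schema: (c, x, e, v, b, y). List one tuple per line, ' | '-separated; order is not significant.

Row counts bottom-up:
  R → 6
  ρ[x/y](R) → 6
  S → 4
  (ρ[x/y](R) ⋈[c=e] S) → 2
  R → 6
  ρ[b/c](R) → 6
  ((ρ[x/y](R) ⋈[c=e] S) ⋈[c=b] ρ[b/c](R)) → 2

== RESULT ==
c | x | e | v | b | y
1 | q | 1 | q | 1 | q
1 | q | 1 | t | 1 | q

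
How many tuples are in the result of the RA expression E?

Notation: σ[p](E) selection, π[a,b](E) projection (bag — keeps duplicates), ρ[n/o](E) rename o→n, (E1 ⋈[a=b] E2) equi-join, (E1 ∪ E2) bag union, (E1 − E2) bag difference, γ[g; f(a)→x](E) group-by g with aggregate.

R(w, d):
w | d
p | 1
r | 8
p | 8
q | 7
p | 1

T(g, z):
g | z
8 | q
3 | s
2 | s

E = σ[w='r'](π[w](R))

Subexpression sizes:
  R → 5
  π[w](R) → 5
  σ[w='r'](π[w](R)) → 1

|E| = 1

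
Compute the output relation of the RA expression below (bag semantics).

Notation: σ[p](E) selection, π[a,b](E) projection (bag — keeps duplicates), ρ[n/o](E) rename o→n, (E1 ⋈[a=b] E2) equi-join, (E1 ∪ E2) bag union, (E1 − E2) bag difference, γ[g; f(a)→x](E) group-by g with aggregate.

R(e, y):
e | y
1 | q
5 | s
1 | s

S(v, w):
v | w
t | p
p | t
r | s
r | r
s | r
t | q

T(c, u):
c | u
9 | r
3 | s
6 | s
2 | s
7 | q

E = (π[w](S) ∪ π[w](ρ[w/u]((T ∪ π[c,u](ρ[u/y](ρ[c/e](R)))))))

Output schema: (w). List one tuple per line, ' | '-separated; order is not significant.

Row counts bottom-up:
  S → 6
  π[w](S) → 6
  T → 5
  R → 3
  ρ[c/e](R) → 3
  ρ[u/y](ρ[c/e](R)) → 3
  π[c,u](ρ[u/y](ρ[c/e](R))) → 3
  (T ∪ π[c,u](ρ[u/y](ρ[c/e](R)))) → 8
  ρ[w/u]((T ∪ π[c,u](ρ[u/y](ρ[c/e](R))))) → 8
  π[w](ρ[w/u]((T ∪ π[c,u](ρ[u/y](ρ[c/e](R)))))) → 8
  (π[w](S) ∪ π[w](ρ[w/u]((T ∪ π[c,u](ρ[u/y](ρ[c/e](R))))))) → 14

== RESULT ==
w
p
q
q
q
r
r
r
s
s
s
s
s
s
t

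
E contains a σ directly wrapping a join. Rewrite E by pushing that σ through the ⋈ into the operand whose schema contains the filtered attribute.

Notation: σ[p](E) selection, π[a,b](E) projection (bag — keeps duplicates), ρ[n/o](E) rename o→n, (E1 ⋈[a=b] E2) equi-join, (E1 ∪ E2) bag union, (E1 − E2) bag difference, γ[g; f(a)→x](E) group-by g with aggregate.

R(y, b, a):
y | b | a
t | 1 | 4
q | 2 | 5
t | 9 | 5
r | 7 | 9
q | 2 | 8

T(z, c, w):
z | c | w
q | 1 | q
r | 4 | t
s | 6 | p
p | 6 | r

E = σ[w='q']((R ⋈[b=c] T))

σ filters on w, owned by the right side.
E' = (R ⋈[b=c] σ[w='q'](T))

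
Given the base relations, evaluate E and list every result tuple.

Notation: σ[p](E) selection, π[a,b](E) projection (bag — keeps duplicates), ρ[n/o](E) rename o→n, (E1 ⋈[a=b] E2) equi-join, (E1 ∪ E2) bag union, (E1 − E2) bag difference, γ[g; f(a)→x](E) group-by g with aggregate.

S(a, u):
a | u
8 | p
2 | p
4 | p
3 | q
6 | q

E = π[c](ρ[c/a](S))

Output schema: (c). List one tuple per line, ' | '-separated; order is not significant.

Subexpression sizes:
  S → 5
  ρ[c/a](S) → 5
  π[c](ρ[c/a](S)) → 5

== RESULT ==
c
2
3
4
6
8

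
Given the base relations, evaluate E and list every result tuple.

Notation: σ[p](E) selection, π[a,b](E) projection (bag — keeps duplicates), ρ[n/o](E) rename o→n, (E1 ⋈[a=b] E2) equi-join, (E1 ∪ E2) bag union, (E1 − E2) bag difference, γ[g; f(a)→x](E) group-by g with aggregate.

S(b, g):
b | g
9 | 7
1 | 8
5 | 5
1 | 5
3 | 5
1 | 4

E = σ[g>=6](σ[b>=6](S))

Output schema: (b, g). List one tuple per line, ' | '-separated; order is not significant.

Stepwise |·|:
  S → 6
  σ[b>=6](S) → 1
  σ[g>=6](σ[b>=6](S)) → 1

== RESULT ==
b | g
9 | 7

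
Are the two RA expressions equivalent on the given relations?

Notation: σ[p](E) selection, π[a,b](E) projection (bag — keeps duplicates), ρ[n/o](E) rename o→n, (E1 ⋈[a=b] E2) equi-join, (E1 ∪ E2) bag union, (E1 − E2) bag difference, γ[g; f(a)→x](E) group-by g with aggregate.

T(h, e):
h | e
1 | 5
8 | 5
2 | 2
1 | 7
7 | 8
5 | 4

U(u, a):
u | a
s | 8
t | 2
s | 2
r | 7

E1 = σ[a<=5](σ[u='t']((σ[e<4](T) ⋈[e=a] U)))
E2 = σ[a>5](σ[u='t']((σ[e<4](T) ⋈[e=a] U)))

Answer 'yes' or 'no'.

E1 stepwise |·|:
  T → 6
  σ[e<4](T) → 1
  U → 4
  (σ[e<4](T) ⋈[e=a] U) → 2
  σ[u='t']((σ[e<4](T) ⋈[e=a] U)) → 1
  σ[a<=5](σ[u='t']((σ[e<4](T) ⋈[e=a] U))) → 1
E2 stepwise |·|:
  T → 6
  σ[e<4](T) → 1
  U → 4
  (σ[e<4](T) ⋈[e=a] U) → 2
  σ[u='t']((σ[e<4](T) ⋈[e=a] U)) → 1
  σ[a>5](σ[u='t']((σ[e<4](T) ⋈[e=a] U))) → 0

E1 result:
h | e | u | a
2 | 2 | t | 2
E2 result:
h | e | u | a
(0 rows)
Witness: (2, 2, 't', 2) appears 1× in E1 but 0× in E2.

no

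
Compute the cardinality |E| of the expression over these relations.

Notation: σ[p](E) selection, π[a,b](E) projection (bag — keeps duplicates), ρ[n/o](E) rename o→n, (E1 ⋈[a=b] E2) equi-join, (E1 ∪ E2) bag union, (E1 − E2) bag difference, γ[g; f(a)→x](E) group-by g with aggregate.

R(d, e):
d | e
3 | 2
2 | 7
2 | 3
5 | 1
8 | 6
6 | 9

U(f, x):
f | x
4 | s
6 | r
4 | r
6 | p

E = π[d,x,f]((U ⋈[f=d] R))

Subexpression sizes:
  U → 4
  R → 6
  (U ⋈[f=d] R) → 2
  π[d,x,f]((U ⋈[f=d] R)) → 2

|E| = 2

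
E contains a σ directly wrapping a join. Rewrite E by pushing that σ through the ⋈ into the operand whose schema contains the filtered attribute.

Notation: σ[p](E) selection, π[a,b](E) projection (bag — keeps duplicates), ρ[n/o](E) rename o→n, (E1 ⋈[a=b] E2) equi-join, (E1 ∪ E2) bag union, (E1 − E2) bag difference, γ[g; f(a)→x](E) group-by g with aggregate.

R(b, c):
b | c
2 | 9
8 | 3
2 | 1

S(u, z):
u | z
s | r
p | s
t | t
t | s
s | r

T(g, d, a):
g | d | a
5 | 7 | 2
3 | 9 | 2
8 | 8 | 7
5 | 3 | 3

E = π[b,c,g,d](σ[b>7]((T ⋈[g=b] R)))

σ filters on b, owned by the right side.
E' = π[b,c,g,d]((T ⋈[g=b] σ[b>7](R)))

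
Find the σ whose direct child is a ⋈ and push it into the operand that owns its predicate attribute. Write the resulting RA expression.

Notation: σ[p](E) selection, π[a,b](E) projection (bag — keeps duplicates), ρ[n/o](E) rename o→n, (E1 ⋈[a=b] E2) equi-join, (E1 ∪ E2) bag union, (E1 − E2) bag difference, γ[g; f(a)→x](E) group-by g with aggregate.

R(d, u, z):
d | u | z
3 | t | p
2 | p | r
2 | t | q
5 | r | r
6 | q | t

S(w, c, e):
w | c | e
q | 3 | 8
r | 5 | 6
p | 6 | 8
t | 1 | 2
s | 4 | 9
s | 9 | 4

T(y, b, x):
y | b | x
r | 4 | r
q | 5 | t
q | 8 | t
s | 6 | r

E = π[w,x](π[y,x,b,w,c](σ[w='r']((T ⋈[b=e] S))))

σ filters on w, owned by the right side.
E' = π[w,x](π[y,x,b,w,c]((T ⋈[b=e] σ[w='r'](S))))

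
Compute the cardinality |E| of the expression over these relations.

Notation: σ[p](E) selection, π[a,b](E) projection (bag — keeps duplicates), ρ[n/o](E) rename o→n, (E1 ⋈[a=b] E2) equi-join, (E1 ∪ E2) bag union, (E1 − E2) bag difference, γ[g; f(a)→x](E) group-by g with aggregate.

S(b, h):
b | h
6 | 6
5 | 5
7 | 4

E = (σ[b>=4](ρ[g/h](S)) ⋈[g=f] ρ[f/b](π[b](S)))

Stepwise |·|:
  S → 3
  ρ[g/h](S) → 3
  σ[b>=4](ρ[g/h](S)) → 3
  S → 3
  π[b](S) → 3
  ρ[f/b](π[b](S)) → 3
  (σ[b>=4](ρ[g/h](S)) ⋈[g=f] ρ[f/b](π[b](S))) → 2

|E| = 2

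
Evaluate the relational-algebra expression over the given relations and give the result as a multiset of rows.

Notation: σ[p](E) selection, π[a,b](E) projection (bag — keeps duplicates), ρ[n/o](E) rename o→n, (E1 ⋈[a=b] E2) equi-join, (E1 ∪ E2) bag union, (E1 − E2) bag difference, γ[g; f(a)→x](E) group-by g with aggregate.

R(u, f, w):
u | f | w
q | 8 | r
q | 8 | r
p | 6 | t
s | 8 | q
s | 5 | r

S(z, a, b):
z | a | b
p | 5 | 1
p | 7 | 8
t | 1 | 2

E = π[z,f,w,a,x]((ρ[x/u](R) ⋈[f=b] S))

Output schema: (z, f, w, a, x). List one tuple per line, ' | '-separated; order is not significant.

Stepwise |·|:
  R → 5
  ρ[x/u](R) → 5
  S → 3
  (ρ[x/u](R) ⋈[f=b] S) → 3
  π[z,f,w,a,x]((ρ[x/u](R) ⋈[f=b] S)) → 3

== RESULT ==
z | f | w | a | x
p | 8 | q | 7 | s
p | 8 | r | 7 | q
p | 8 | r | 7 | q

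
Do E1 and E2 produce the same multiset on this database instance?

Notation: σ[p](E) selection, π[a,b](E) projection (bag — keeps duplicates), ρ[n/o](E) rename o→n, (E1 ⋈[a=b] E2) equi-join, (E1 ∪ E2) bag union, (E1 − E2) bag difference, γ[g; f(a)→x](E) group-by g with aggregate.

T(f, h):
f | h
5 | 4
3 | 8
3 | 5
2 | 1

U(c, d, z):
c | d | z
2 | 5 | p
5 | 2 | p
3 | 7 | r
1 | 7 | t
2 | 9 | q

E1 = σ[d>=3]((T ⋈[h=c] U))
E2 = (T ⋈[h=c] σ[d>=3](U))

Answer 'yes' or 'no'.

E1 stepwise |·|:
  T → 4
  U → 5
  (T ⋈[h=c] U) → 2
  σ[d>=3]((T ⋈[h=c] U)) → 1
E2 stepwise |·|:
  T → 4
  U → 5
  σ[d>=3](U) → 4
  (T ⋈[h=c] σ[d>=3](U)) → 1

E1 and E2 produce the same multiset:
f | h | c | d | z
2 | 1 | 1 | 7 | t

yes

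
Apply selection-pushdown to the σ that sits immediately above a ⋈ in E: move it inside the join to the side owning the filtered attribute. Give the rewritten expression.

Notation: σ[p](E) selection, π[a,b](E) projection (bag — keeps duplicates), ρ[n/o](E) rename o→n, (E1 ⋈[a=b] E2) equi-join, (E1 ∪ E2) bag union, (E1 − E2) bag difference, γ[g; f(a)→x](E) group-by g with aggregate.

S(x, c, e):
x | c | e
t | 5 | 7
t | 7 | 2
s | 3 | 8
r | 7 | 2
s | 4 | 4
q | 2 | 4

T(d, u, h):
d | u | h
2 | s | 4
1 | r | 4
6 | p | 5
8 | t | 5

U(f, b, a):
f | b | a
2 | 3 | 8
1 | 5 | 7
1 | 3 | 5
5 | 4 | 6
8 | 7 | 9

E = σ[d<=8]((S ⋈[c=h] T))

σ filters on d, owned by the right side.
E' = (S ⋈[c=h] σ[d<=8](T))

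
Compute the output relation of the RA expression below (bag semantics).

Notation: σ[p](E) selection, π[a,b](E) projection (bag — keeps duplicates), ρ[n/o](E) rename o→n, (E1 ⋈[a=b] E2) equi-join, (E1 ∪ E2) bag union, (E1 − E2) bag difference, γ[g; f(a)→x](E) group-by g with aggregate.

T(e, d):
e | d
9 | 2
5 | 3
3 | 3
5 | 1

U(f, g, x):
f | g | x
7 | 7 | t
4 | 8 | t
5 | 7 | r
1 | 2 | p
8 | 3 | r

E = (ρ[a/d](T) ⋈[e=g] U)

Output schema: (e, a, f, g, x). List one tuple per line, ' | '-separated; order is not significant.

Per-node cardinality:
  T → 4
  ρ[a/d](T) → 4
  U → 5
  (ρ[a/d](T) ⋈[e=g] U) → 1

== RESULT ==
e | a | f | g | x
3 | 3 | 8 | 3 | r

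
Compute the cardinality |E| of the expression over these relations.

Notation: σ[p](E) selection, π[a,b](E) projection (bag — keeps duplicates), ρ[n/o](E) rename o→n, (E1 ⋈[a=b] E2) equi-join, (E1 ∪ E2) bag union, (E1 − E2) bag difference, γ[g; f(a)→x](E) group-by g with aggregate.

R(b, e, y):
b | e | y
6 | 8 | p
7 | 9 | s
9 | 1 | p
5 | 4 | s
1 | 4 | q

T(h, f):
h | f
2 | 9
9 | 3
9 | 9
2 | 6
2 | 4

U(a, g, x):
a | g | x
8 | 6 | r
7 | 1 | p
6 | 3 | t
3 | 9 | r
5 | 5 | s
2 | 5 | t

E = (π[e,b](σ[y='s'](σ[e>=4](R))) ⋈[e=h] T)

Per-node cardinality:
  R → 5
  σ[e>=4](R) → 4
  σ[y='s'](σ[e>=4](R)) → 2
  π[e,b](σ[y='s'](σ[e>=4](R))) → 2
  T → 5
  (π[e,b](σ[y='s'](σ[e>=4](R))) ⋈[e=h] T) → 2

|E| = 2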